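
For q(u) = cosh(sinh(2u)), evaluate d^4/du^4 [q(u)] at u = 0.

80

Substitute the inner expansion into the outer series and collect powers.
The coefficient of u^4 in the expansion is 10/3, so q^(4)(0) = 4! * (10/3) = 80.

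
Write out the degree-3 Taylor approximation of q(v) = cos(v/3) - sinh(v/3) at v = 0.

Combine the two series term by term.

-v^3/162 - v^2/18 - v/3 + 1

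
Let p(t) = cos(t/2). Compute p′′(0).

The coefficient of t^2 in the expansion is -1/8, so p′′(0) = 2! * (-1/8) = -1/4.

-1/4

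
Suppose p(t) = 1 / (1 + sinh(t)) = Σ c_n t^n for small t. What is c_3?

Expand as Σ (-1)^k u^k with u equal to the inner function's series.
p(0) = 1
p′(0) = -1
p′′(0) = 2
p′′′(0) = -7
So c_3 = p′′′(0)/3! = -7/6.

-7/6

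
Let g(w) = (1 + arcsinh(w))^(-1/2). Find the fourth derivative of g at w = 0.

57/16

Compose series: expand the inner function first, then feed it into the outer expansion.
The coefficient of w^4 in the expansion is 19/128, so g^(4)(0) = 4! * (19/128) = 57/16.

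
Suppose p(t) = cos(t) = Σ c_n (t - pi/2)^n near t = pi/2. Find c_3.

Apply the Taylor formula c_k = f^(k)(a)/k!.
p(pi/2) = 0
p′(pi/2) = -1
p′′(pi/2) = 0
p′′′(pi/2) = 1
So c_3 = p′′′(pi/2)/3! = 1/6.

1/6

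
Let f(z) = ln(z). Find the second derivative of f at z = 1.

-1

The coefficient of (z - 1)^2 in the expansion is -1/2, so f′′(1) = 2! * (-1/2) = -1.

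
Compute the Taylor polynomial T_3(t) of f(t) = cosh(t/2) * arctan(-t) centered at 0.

5*t^3/24 - t

Write out both Maclaurin series and multiply, keeping only the needed powers.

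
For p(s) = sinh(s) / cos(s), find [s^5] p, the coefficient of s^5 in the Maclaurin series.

3/10

Write the quotient as an unknown series and match coefficients against numerator = denominator · series.
p(0) = 0
p′(0) = 1
p′′(0) = 0
p′′′(0) = 4
p^(4)(0) = 0
p^(5)(0) = 36
So c_5 = p^(5)(0)/5! = 3/10.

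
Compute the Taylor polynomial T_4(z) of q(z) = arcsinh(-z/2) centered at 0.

Compute the successive derivatives at the expansion point and divide by k!.
[z^0] = 0;  [z^1] = -1/2;  [z^2] = 0;  [z^3] = 1/48;  [z^4] = 0.

z^3/48 - z/2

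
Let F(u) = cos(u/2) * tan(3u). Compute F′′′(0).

207/4

Write out both Maclaurin series and multiply, keeping only the needed powers.
From the series, [u^3] F = 69/8; multiply by 3! = 6 to get 207/4.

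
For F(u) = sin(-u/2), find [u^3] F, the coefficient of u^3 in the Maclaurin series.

F(0) = 0
F′(0) = -1/2
F′′(0) = 0
F′′′(0) = 1/8
Then c_k = F^(k)(0)/k! gives each Taylor coefficient.

1/48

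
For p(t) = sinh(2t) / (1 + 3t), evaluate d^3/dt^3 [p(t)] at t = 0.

116

Multiply the two series term by term and collect like powers.
The coefficient of t^3 in the expansion is 58/3, so p′′′(0) = 3! * (58/3) = 116.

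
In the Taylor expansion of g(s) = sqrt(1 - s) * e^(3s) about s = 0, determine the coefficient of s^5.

Expand each factor separately, then convolve coefficients.
g(0) = 1
g′(0) = 5/2
g′′(0) = 23/4
g′′′(0) = 87/8
g^(4)(0) = 129/16
g^(5)(0) = -2499/32
Then c_k = g^(k)(0)/k! gives each Taylor coefficient.

-833/1280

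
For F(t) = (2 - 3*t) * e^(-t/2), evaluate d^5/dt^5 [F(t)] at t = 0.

-1

Multiply each power in the prefactor through the base expansion.
The coefficient of t^5 in the expansion is -1/120, so F^(5)(0) = 5! * (-1/120) = -1.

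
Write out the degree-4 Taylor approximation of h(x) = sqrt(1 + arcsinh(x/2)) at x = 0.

x^4/6144 - x^3/384 - x^2/32 + x/4 + 1

Plug the Maclaurin series of the inner function into that of the outer and collect terms.
h(0) = 1
h′(0) = 1/4
h′′(0) = -1/16
h′′′(0) = -1/64
h^(4)(0) = 1/256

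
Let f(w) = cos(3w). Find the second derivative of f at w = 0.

Apply the Taylor formula c_k = f^(k)(a)/k!.
The coefficient of w^2 in the expansion is -9/2, so f′′(0) = 2! * (-9/2) = -9.

-9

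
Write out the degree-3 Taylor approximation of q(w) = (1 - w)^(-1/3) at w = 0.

Differentiate repeatedly and evaluate at the center.
[w^0] = 1;  [w^1] = 1/3;  [w^2] = 2/9;  [w^3] = 14/81.

14*w^3/81 + 2*w^2/9 + w/3 + 1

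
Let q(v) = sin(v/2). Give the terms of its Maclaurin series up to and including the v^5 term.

v^5/3840 - v^3/48 + v/2

[v^0] = 0;  [v^1] = 1/2;  [v^2] = 0;  [v^3] = -1/48;  [v^4] = 0;  [v^5] = 1/3840.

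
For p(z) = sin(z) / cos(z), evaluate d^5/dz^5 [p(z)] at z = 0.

16

Write the quotient as an unknown series and match coefficients against numerator = denominator · series.
The coefficient of z^5 in the expansion is 2/15, so p^(5)(0) = 5! * (2/15) = 16.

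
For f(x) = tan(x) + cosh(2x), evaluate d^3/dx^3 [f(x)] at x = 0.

Combine the two series term by term.
From the series, [x^3] f = 1/3; multiply by 3! = 6 to get 2.

2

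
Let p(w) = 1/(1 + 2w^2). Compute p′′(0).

-4

The coefficient of w^2 in the expansion is -2, so p′′(0) = 2! * (-2) = -4.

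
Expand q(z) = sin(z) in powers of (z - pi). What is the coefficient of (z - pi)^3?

Differentiate repeatedly and evaluate at the center.
q(pi) = 0
q′(pi) = -1
q′′(pi) = 0
q′′′(pi) = 1

1/6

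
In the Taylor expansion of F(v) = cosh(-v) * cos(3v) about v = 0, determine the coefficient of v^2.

-4

Take the Cauchy product of the two expansions.
F(0) = 1
F′(0) = 0
F′′(0) = -8
Dividing each by k! gives the coefficients c_0, ..., c_2.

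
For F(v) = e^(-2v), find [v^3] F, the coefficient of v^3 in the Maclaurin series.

-4/3

[v^0] = 1;  [v^1] = -2;  [v^2] = 2;  [v^3] = -4/3.
So c_3 = F′′′(0)/3! = -4/3.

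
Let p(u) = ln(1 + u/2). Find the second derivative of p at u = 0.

-1/4

The coefficient of u^2 in the expansion is -1/8, so p′′(0) = 2! * (-1/8) = -1/4.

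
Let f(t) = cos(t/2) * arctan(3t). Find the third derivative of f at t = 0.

-225/4

Take the Cauchy product of the two expansions.
The coefficient of t^3 in the expansion is -75/8, so f′′′(0) = 3! * (-75/8) = -225/4.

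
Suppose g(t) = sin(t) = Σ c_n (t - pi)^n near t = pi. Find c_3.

Use the known series and substitute for the argument.
[(t - pi)^0] = 0;  [(t - pi)^1] = -1;  [(t - pi)^2] = 0;  [(t - pi)^3] = 1/6.

1/6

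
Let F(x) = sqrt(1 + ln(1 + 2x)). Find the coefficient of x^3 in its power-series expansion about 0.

Let u equal the inner series; expand the outer function in u and truncate.
[x^0] = 1;  [x^1] = 1;  [x^2] = -3/2;  [x^3] = 17/6.

17/6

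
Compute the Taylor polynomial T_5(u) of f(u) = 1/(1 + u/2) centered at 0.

Compute the successive derivatives at the expansion point and divide by k!.

-u^5/32 + u^4/16 - u^3/8 + u^2/4 - u/2 + 1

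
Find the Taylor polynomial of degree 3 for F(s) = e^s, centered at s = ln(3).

F(ln(3)) = 3
F′(ln(3)) = 3
F′′(ln(3)) = 3
F′′′(ln(3)) = 3

(s - ln(3))^3/2 + 3*(s - ln(3))^2/2 + 3*(s - ln(3)) + 3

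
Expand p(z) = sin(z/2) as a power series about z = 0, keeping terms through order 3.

-z^3/48 + z/2

p(0) = 0
p′(0) = 1/2
p′′(0) = 0
p′′′(0) = -1/8
The Taylor polynomial is Σ p^(k)(0)/k! · z^k.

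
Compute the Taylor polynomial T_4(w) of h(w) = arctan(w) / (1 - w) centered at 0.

2*w^4/3 + 2*w^3/3 + w^2 + w

Multiply the two series term by term and collect like powers.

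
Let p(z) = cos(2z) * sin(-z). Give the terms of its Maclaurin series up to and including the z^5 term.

-121*z^5/120 + 13*z^3/6 - z

Take the Cauchy product of the two expansions.
[z^0] = 0;  [z^1] = -1;  [z^2] = 0;  [z^3] = 13/6;  [z^4] = 0;  [z^5] = -121/120.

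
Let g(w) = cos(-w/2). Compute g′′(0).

From the series, [w^2] g = -1/8; multiply by 2! = 2 to get -1/4.

-1/4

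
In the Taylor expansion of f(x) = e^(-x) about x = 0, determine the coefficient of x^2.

f(0) = 1
f′(0) = -1
f′′(0) = 1
So c_2 = f′′(0)/2! = 1/2.

1/2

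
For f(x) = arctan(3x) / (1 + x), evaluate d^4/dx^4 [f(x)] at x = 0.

144

Expand each factor separately, then convolve coefficients.
The coefficient of x^4 in the expansion is 6, so f^(4)(0) = 4! * (6) = 144.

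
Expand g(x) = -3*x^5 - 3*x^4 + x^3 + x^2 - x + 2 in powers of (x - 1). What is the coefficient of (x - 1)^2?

Apply the Taylor formula c_k = f^(k)(a)/k!.
[(x - 1)^0] = -3;  [(x - 1)^1] = -23;  [(x - 1)^2] = -44.
So c_2 = g′′(1)/2! = -44.

-44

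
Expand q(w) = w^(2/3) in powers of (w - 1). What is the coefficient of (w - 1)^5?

Apply the Taylor formula c_k = f^(k)(a)/k!.
[(w - 1)^0] = 1;  [(w - 1)^1] = 2/3;  [(w - 1)^2] = -1/9;  [(w - 1)^3] = 4/81;  [(w - 1)^4] = -7/243;  [(w - 1)^5] = 14/729.
So c_5 = q^(5)(1)/5! = 14/729.

14/729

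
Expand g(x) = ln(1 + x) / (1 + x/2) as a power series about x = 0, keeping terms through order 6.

Multiply the two series term by term and collect like powers.
[x^0] = 0;  [x^1] = 1;  [x^2] = -1;  [x^3] = 5/6;  [x^4] = -2/3;  [x^5] = 8/15;  [x^6] = -13/30.

-13*x^6/30 + 8*x^5/15 - 2*x^4/3 + 5*x^3/6 - x^2 + x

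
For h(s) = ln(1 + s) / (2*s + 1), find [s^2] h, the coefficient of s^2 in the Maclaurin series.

-5/2

Multiply the numerator's expansion by the denominator's geometric series.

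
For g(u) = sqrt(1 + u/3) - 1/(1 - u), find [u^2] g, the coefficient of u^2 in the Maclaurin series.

-73/72

Expand each term separately and add.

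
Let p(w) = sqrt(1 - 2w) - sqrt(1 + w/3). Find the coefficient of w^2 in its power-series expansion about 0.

-35/72

Expand each term separately and add.
p(0) = 0
p′(0) = -7/6
p′′(0) = -35/36
The Taylor polynomial is Σ p^(k)(0)/k! · w^k.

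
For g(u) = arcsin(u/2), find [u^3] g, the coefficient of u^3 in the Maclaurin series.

1/48

g(0) = 0
g′(0) = 1/2
g′′(0) = 0
g′′′(0) = 1/8
So c_3 = g′′′(0)/3! = 1/48.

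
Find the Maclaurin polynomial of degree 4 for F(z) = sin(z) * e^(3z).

4*z^4 + 13*z^3/3 + 3*z^2 + z

Take the Cauchy product of the two expansions.
F(0) = 0
F′(0) = 1
F′′(0) = 6
F′′′(0) = 26
F^(4)(0) = 96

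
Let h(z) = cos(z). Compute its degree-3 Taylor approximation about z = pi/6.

(z - pi/6)^3/12 - sqrt(3)*(z - pi/6)^2/4 - (z - pi/6)/2 + sqrt(3)/2

[(z - pi/6)^0] = sqrt(3)/2;  [(z - pi/6)^1] = -1/2;  [(z - pi/6)^2] = -sqrt(3)/4;  [(z - pi/6)^3] = 1/12.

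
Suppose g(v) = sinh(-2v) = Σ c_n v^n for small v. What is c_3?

-4/3

g(0) = 0
g′(0) = -2
g′′(0) = 0
g′′′(0) = -8
So c_3 = g′′′(0)/3! = -4/3.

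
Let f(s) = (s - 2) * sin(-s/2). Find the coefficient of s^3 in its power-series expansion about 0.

-1/24

Multiply each power in the prefactor through the base expansion.
f(0) = 0
f′(0) = 1
f′′(0) = -1
f′′′(0) = -1/4
Dividing each by k! gives the coefficients c_0, ..., c_3.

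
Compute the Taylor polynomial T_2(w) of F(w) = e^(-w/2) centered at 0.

w^2/8 - w/2 + 1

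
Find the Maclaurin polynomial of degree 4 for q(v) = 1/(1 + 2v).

16*v^4 - 8*v^3 + 4*v^2 - 2*v + 1

Compute the successive derivatives at the expansion point and divide by k!.
[v^0] = 1;  [v^1] = -2;  [v^2] = 4;  [v^3] = -8;  [v^4] = 16.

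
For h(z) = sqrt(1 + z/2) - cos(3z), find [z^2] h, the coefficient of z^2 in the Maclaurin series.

143/32

Expand each term separately and add.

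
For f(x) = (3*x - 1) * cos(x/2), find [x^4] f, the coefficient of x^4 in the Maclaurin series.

Multiply each power in the prefactor through the base expansion.

-1/384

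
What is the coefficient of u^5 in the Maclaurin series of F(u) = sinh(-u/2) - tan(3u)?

Expand each term separately and add.
F(0) = 0
F′(0) = -7/2
F′′(0) = 0
F′′′(0) = -433/8
F^(4)(0) = 0
F^(5)(0) = -124417/32

-124417/3840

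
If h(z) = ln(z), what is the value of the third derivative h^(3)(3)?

The coefficient of (z - 3)^3 in the expansion is 1/81, so h′′′(3) = 3! * (1/81) = 2/27.

2/27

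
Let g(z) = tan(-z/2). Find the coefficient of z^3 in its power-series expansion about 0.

-1/24

Compute the successive derivatives at the expansion point and divide by k!.
So c_3 = g′′′(0)/3! = -1/24.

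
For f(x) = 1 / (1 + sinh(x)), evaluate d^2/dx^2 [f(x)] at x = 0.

2

Expand as Σ (-1)^k u^k with u equal to the inner function's series.
The coefficient of x^2 in the expansion is 1, so f′′(0) = 2! * (1) = 2.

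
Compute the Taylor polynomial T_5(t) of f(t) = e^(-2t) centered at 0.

Differentiate repeatedly and evaluate at the center.
f(0) = 1
f′(0) = -2
f′′(0) = 4
f′′′(0) = -8
f^(4)(0) = 16
f^(5)(0) = -32

-4*t^5/15 + 2*t^4/3 - 4*t^3/3 + 2*t^2 - 2*t + 1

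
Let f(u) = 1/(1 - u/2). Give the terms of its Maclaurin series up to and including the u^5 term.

f(0) = 1
f′(0) = 1/2
f′′(0) = 1/2
f′′′(0) = 3/4
f^(4)(0) = 3/2
f^(5)(0) = 15/4
Then c_k = f^(k)(0)/k! gives each Taylor coefficient.

u^5/32 + u^4/16 + u^3/8 + u^2/4 + u/2 + 1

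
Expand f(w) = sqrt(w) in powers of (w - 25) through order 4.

[(w - 25)^0] = 5;  [(w - 25)^1] = 1/10;  [(w - 25)^2] = -1/1000;  [(w - 25)^3] = 1/50000;  [(w - 25)^4] = -1/2000000.

-(w - 25)^4/2000000 + (w - 25)^3/50000 - (w - 25)^2/1000 + (w - 25)/10 + 5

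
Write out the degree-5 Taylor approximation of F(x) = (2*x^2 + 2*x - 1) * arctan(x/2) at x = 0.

Distribute the polynomial across the series and collect like powers.
F(0) = 0
F′(0) = -1/2
F′′(0) = 2
F′′′(0) = 25/4
F^(4)(0) = -2
F^(5)(0) = -43/4

-43*x^5/480 - x^4/12 + 25*x^3/24 + x^2 - x/2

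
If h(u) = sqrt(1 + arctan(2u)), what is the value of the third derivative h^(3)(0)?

Plug the Maclaurin series of the inner function into that of the outer and collect terms.
From the series, [u^3] h = -5/6; multiply by 3! = 6 to get -5.

-5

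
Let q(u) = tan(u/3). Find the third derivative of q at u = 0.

The coefficient of u^3 in the expansion is 1/81, so q′′′(0) = 3! * (1/81) = 2/27.

2/27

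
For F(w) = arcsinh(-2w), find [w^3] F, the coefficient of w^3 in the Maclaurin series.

[w^0] = 0;  [w^1] = -2;  [w^2] = 0;  [w^3] = 4/3.

4/3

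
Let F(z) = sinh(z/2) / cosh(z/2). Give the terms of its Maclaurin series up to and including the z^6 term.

z^5/240 - z^3/24 + z/2

Divide the numerator series by the denominator series (power-series long division).
[z^0] = 0;  [z^1] = 1/2;  [z^2] = 0;  [z^3] = -1/24;  [z^4] = 0;  [z^5] = 1/240;  [z^6] = 0.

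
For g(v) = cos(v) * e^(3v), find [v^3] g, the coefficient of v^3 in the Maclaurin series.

3

Take the Cauchy product of the two expansions.
g(0) = 1
g′(0) = 3
g′′(0) = 8
g′′′(0) = 18
So c_3 = g′′′(0)/3! = 3.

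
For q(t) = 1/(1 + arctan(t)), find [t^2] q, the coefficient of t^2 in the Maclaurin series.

Plug the Maclaurin series of the inner function into that of the outer and collect terms.
q(0) = 1
q′(0) = -1
q′′(0) = 2
So c_2 = q′′(0)/2! = 1.

1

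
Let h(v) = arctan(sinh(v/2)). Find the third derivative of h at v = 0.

-1/8

Compose series: expand the inner function first, then feed it into the outer expansion.
The coefficient of v^3 in the expansion is -1/48, so h′′′(0) = 3! * (-1/48) = -1/8.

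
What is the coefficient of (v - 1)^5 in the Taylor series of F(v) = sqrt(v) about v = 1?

[(v - 1)^0] = 1;  [(v - 1)^1] = 1/2;  [(v - 1)^2] = -1/8;  [(v - 1)^3] = 1/16;  [(v - 1)^4] = -5/128;  [(v - 1)^5] = 7/256.
So c_5 = F^(5)(1)/5! = 7/256.

7/256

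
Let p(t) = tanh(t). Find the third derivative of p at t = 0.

-2

Differentiate repeatedly and evaluate at the center.
The coefficient of t^3 in the expansion is -1/3, so p′′′(0) = 3! * (-1/3) = -2.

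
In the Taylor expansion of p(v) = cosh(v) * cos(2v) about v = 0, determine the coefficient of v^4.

Expand each factor separately, then convolve coefficients.
p(0) = 1
p′(0) = 0
p′′(0) = -3
p′′′(0) = 0
p^(4)(0) = -7
Then c_k = p^(k)(0)/k! gives each Taylor coefficient.

-7/24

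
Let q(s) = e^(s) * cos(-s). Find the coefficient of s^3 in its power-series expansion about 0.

Write out both Maclaurin series and multiply, keeping only the needed powers.
q(0) = 1
q′(0) = 1
q′′(0) = 0
q′′′(0) = -2

-1/3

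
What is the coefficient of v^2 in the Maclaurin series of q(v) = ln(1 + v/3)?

q(0) = 0
q′(0) = 1/3
q′′(0) = -1/9
So c_2 = q′′(0)/2! = -1/18.

-1/18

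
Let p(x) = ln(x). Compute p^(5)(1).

Compute the successive derivatives at the expansion point and divide by k!.
From the series, [(x - 1)^5] p = 1/5; multiply by 5! = 120 to get 24.

24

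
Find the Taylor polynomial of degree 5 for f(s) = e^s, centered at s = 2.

f(2) = e^(2)
f′(2) = e^(2)
f′′(2) = e^(2)
f′′′(2) = e^(2)
f^(4)(2) = e^(2)
f^(5)(2) = e^(2)

(s - 2)^5*e^(2)/120 + (s - 2)^4*e^(2)/24 + (s - 2)^3*e^(2)/6 + (s - 2)^2*e^(2)/2 + (s - 2)*e^(2) + e^(2)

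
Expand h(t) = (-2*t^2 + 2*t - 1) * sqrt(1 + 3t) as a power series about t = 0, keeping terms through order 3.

Distribute the polynomial across the series and collect like powers.
h(0) = -1
h′(0) = 1/2
h′′(0) = 17/4
h′′′(0) = -333/8
Then c_k = h^(k)(0)/k! gives each Taylor coefficient.

-111*t^3/16 + 17*t^2/8 + t/2 - 1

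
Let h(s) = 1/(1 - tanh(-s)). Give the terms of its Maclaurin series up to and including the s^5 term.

Plug the Maclaurin series of the inner function into that of the outer and collect terms.
[s^0] = 1;  [s^1] = -1;  [s^2] = 1;  [s^3] = -2/3;  [s^4] = 1/3;  [s^5] = -2/15.

-2*s^5/15 + s^4/3 - 2*s^3/3 + s^2 - s + 1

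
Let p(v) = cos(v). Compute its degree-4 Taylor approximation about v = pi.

Use the known series and substitute for the argument.
p(pi) = -1
p′(pi) = 0
p′′(pi) = 1
p′′′(pi) = 0
p^(4)(pi) = -1

-(v - pi)^4/24 + (v - pi)^2/2 - 1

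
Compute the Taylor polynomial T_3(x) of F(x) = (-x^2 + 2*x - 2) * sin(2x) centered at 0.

2*x^3/3 + 4*x^2 - 4*x

Shift and add copies of the series according to the polynomial's terms.
F(0) = 0
F′(0) = -4
F′′(0) = 8
F′′′(0) = 4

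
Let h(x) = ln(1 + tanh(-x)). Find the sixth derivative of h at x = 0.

-16

Let u equal the inner series; expand the outer function in u and truncate.
From the series, [x^6] h = -1/45; multiply by 6! = 720 to get -16.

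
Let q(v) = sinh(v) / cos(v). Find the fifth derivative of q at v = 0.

Write the quotient as an unknown series and match coefficients against numerator = denominator · series.
The coefficient of v^5 in the expansion is 3/10, so q^(5)(0) = 5! * (3/10) = 36.

36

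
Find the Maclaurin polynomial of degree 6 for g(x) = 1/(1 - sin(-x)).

17*x^6/45 - 61*x^5/120 + 2*x^4/3 - 5*x^3/6 + x^2 - x + 1

Let u equal the inner series; expand the outer function in u and truncate.
g(0) = 1
g′(0) = -1
g′′(0) = 2
g′′′(0) = -5
g^(4)(0) = 16
g^(5)(0) = -61
g^(6)(0) = 272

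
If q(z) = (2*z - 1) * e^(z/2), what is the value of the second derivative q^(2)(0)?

7/4

Multiply each power in the prefactor through the base expansion.
The coefficient of z^2 in the expansion is 7/8, so q′′(0) = 2! * (7/8) = 7/4.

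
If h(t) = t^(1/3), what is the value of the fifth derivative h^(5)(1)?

880/243

Use the known series and substitute for the argument.
The coefficient of (t - 1)^5 in the expansion is 22/729, so h^(5)(1) = 5! * (22/729) = 880/243.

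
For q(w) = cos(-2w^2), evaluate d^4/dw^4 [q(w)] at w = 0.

-48

From the series, [w^4] q = -2; multiply by 4! = 24 to get -48.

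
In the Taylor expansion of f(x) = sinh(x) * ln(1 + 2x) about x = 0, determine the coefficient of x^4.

Take the Cauchy product of the two expansions.
f(0) = 0
f′(0) = 0
f′′(0) = 4
f′′′(0) = -12
f^(4)(0) = 72

3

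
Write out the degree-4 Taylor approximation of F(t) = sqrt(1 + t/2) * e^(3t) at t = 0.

Write out both Maclaurin series and multiply, keeping only the needed powers.
F(0) = 1
F′(0) = 13/4
F′′(0) = 167/16
F′′′(0) = 2127/64
F^(4)(0) = 26913/256
Then c_k = F^(k)(0)/k! gives each Taylor coefficient.

8971*t^4/2048 + 709*t^3/128 + 167*t^2/32 + 13*t/4 + 1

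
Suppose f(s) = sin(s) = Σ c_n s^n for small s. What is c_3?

f(0) = 0
f′(0) = 1
f′′(0) = 0
f′′′(0) = -1
So c_3 = f′′′(0)/3! = -1/6.

-1/6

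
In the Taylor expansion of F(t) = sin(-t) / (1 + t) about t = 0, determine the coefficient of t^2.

Multiply the two series term by term and collect like powers.
F(0) = 0
F′(0) = -1
F′′(0) = 2
Then c_k = F^(k)(0)/k! gives each Taylor coefficient.

1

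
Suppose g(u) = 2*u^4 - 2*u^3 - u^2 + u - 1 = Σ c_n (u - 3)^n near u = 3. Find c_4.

2

Compute the successive derivatives at the expansion point and divide by k!.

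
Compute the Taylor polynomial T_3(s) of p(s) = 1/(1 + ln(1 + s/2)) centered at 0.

Plug the Maclaurin series of the inner function into that of the outer and collect terms.

-7*s^3/24 + 3*s^2/8 - s/2 + 1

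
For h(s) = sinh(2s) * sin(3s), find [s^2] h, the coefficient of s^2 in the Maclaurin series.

Take the Cauchy product of the two expansions.
h(0) = 0
h′(0) = 0
h′′(0) = 12
So c_2 = h′′(0)/2! = 6.

6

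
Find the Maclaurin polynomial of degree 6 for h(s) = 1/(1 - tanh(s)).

Substitute the inner expansion into the outer series and collect powers.
[s^0] = 1;  [s^1] = 1;  [s^2] = 1;  [s^3] = 2/3;  [s^4] = 1/3;  [s^5] = 2/15;  [s^6] = 2/45.

2*s^6/45 + 2*s^5/15 + s^4/3 + 2*s^3/3 + s^2 + s + 1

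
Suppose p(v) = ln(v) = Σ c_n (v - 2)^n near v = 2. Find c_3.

p(2) = ln(2)
p′(2) = 1/2
p′′(2) = -1/4
p′′′(2) = 1/4
Dividing each by k! gives the coefficients c_0, ..., c_3.

1/24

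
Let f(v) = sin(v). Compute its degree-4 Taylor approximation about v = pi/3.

sqrt(3)*(v - pi/3)^4/48 - (v - pi/3)^3/12 - sqrt(3)*(v - pi/3)^2/4 + (v - pi/3)/2 + sqrt(3)/2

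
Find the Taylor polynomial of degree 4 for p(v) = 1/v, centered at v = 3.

Apply the Taylor formula c_k = f^(k)(a)/k!.
p(3) = 1/3
p′(3) = -1/9
p′′(3) = 2/27
p′′′(3) = -2/27
p^(4)(3) = 8/81

(v - 3)^4/243 - (v - 3)^3/81 + (v - 3)^2/27 - (v - 3)/9 + 1/3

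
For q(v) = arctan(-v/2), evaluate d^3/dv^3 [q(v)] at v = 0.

The coefficient of v^3 in the expansion is 1/24, so q′′′(0) = 3! * (1/24) = 1/4.

1/4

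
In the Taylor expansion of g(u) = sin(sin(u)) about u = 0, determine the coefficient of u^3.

Let u equal the inner series; expand the outer function in u and truncate.
g(0) = 0
g′(0) = 1
g′′(0) = 0
g′′′(0) = -2

-1/3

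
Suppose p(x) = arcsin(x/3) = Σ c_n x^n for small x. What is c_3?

[x^0] = 0;  [x^1] = 1/3;  [x^2] = 0;  [x^3] = 1/162.

1/162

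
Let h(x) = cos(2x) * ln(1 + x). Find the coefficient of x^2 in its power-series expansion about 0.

-1/2

Write out both Maclaurin series and multiply, keeping only the needed powers.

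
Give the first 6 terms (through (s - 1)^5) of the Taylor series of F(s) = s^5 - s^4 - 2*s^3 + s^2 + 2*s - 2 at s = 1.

(s - 1)^5 + 4*(s - 1)^4 + 4*(s - 1)^3 - (s - 1)^2 - (s - 1) - 1

Apply the Taylor formula c_k = f^(k)(a)/k!.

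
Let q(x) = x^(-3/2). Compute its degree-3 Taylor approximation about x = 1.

Apply the Taylor formula c_k = f^(k)(a)/k!.
q(1) = 1
q′(1) = -3/2
q′′(1) = 15/4
q′′′(1) = -105/8

-35*(x - 1)^3/16 + 15*(x - 1)^2/8 - 3*(x - 1)/2 + 1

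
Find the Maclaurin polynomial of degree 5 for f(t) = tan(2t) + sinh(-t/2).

5461*t^5/1280 + 127*t^3/48 + 3*t/2

Combine the two series term by term.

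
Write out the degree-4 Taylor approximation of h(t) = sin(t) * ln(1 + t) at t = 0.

Expand each factor separately, then convolve coefficients.
h(0) = 0
h′(0) = 0
h′′(0) = 2
h′′′(0) = -3
h^(4)(0) = 4

t^4/6 - t^3/2 + t^2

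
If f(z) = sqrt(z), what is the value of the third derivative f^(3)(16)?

Compute the successive derivatives at the expansion point and divide by k!.
The coefficient of (z - 16)^3 in the expansion is 1/16384, so f′′′(16) = 3! * (1/16384) = 3/8192.

3/8192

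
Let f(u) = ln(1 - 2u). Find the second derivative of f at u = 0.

-4

The coefficient of u^2 in the expansion is -2, so f′′(0) = 2! * (-2) = -4.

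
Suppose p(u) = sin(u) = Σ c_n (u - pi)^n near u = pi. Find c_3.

1/6

[(u - pi)^0] = 0;  [(u - pi)^1] = -1;  [(u - pi)^2] = 0;  [(u - pi)^3] = 1/6.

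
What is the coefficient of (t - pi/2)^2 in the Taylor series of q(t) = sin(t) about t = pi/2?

Use the known series and substitute for the argument.
[(t - pi/2)^0] = 1;  [(t - pi/2)^1] = 0;  [(t - pi/2)^2] = -1/2.

-1/2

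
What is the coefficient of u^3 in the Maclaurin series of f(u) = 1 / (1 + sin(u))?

-5/6

Use the geometric series for the reciprocal, then substitute.
[u^0] = 1;  [u^1] = -1;  [u^2] = 1;  [u^3] = -5/6.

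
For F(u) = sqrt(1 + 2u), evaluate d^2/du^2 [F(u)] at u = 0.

The coefficient of u^2 in the expansion is -1/2, so F′′(0) = 2! * (-1/2) = -1.

-1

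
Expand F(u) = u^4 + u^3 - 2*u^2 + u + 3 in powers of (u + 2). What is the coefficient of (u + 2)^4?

Differentiate repeatedly and evaluate at the center.
F(-2) = 1
F′(-2) = -11
F′′(-2) = 32
F′′′(-2) = -42
F^(4)(-2) = 24

1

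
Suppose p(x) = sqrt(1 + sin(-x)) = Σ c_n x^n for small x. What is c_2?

-1/8

Substitute the inner expansion into the outer series and collect powers.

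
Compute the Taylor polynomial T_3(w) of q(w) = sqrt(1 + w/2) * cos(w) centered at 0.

Take the Cauchy product of the two expansions.
[w^0] = 1;  [w^1] = 1/4;  [w^2] = -17/32;  [w^3] = -15/128.

-15*w^3/128 - 17*w^2/32 + w/4 + 1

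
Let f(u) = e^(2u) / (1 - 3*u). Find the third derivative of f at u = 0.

314

Use 1/(1 - r) = Σ r^k on the denominator, then take the Cauchy product.
The coefficient of u^3 in the expansion is 157/3, so f′′′(0) = 3! * (157/3) = 314.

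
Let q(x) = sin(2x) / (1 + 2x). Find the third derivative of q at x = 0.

Multiply the two series term by term and collect like powers.
From the series, [x^3] q = 20/3; multiply by 3! = 6 to get 40.

40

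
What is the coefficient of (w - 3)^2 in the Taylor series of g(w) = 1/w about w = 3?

[(w - 3)^0] = 1/3;  [(w - 3)^1] = -1/9;  [(w - 3)^2] = 1/27.
So c_2 = g′′(3)/2! = 1/27.

1/27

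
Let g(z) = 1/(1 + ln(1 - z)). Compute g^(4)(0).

88

Plug the Maclaurin series of the inner function into that of the outer and collect terms.
From the series, [z^4] g = 11/3; multiply by 4! = 24 to get 88.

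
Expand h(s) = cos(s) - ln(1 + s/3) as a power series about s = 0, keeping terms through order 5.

Add the two expansions coefficient-wise.
h(0) = 1
h′(0) = -1/3
h′′(0) = -8/9
h′′′(0) = -2/27
h^(4)(0) = 29/27
h^(5)(0) = -8/81
The Taylor polynomial is Σ h^(k)(0)/k! · s^k.

-s^5/1215 + 29*s^4/648 - s^3/81 - 4*s^2/9 - s/3 + 1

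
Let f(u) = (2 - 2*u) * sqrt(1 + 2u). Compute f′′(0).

-6

Multiply each power in the prefactor through the base expansion.
From the series, [u^2] f = -3; multiply by 2! = 2 to get -6.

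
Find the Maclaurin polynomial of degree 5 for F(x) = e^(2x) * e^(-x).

x^5/120 + x^4/24 + x^3/6 + x^2/2 + x + 1

Take the Cauchy product of the two expansions.
[x^0] = 1;  [x^1] = 1;  [x^2] = 1/2;  [x^3] = 1/6;  [x^4] = 1/24;  [x^5] = 1/120.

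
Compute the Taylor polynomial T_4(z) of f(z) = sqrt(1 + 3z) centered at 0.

-405*z^4/128 + 27*z^3/16 - 9*z^2/8 + 3*z/2 + 1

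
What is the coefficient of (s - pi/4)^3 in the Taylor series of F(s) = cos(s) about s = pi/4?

Apply the Taylor formula c_k = f^(k)(a)/k!.
F(pi/4) = sqrt(2)/2
F′(pi/4) = -sqrt(2)/2
F′′(pi/4) = -sqrt(2)/2
F′′′(pi/4) = sqrt(2)/2
So c_3 = F′′′(pi/4)/3! = sqrt(2)/12.

sqrt(2)/12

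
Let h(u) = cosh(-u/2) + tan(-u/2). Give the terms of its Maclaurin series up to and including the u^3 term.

Add the two expansions coefficient-wise.
h(0) = 1
h′(0) = -1/2
h′′(0) = 1/4
h′′′(0) = -1/4

-u^3/24 + u^2/8 - u/2 + 1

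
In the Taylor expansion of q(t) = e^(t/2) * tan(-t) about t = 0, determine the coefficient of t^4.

-3/16

Write out both Maclaurin series and multiply, keeping only the needed powers.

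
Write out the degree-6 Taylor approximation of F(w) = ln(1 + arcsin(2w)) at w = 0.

Plug the Maclaurin series of the inner function into that of the outer and collect terms.
F(0) = 0
F′(0) = 2
F′′(0) = -4
F′′′(0) = 24
F^(4)(0) = -160
F^(5)(0) = 1696
F^(6)(0) = -19456

-1216*w^6/45 + 212*w^5/15 - 20*w^4/3 + 4*w^3 - 2*w^2 + 2*w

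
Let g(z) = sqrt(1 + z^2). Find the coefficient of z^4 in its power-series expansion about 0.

-1/8

[z^0] = 1;  [z^1] = 0;  [z^2] = 1/2;  [z^3] = 0;  [z^4] = -1/8.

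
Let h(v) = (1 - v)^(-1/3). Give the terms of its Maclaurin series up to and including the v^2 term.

2*v^2/9 + v/3 + 1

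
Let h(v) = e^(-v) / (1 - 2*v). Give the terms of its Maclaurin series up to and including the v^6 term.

Multiply the numerator's expansion by the denominator's geometric series.
h(0) = 1
h′(0) = 1
h′′(0) = 5
h′′′(0) = 29
h^(4)(0) = 233
h^(5)(0) = 2329
h^(6)(0) = 27949
The Taylor polynomial is Σ h^(k)(0)/k! · v^k.

27949*v^6/720 + 2329*v^5/120 + 233*v^4/24 + 29*v^3/6 + 5*v^2/2 + v + 1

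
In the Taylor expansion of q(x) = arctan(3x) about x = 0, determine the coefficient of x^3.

[x^0] = 0;  [x^1] = 3;  [x^2] = 0;  [x^3] = -9.

-9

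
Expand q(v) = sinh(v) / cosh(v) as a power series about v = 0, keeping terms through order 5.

Invert the denominator's series and multiply.

2*v^5/15 - v^3/3 + v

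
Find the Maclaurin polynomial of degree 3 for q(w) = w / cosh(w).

Invert the denominator's series and multiply.
q(0) = 0
q′(0) = 1
q′′(0) = 0
q′′′(0) = -3
Then c_k = q^(k)(0)/k! gives each Taylor coefficient.

-w^3/2 + w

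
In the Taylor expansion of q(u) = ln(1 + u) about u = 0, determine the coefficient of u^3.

1/3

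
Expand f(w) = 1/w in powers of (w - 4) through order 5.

-(w - 4)^5/4096 + (w - 4)^4/1024 - (w - 4)^3/256 + (w - 4)^2/64 - (w - 4)/16 + 1/4

Compute the successive derivatives at the expansion point and divide by k!.
[(w - 4)^0] = 1/4;  [(w - 4)^1] = -1/16;  [(w - 4)^2] = 1/64;  [(w - 4)^3] = -1/256;  [(w - 4)^4] = 1/1024;  [(w - 4)^5] = -1/4096.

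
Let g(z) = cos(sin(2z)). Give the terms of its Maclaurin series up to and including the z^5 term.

Compose series: expand the inner function first, then feed it into the outer expansion.
[z^0] = 1;  [z^1] = 0;  [z^2] = -2;  [z^3] = 0;  [z^4] = 10/3;  [z^5] = 0.

10*z^4/3 - 2*z^2 + 1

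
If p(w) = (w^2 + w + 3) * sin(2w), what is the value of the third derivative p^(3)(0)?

-12

Multiply each power in the prefactor through the base expansion.
The coefficient of w^3 in the expansion is -2, so p′′′(0) = 3! * (-2) = -12.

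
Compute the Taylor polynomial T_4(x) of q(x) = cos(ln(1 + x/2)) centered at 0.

Plug the Maclaurin series of the inner function into that of the outer and collect terms.
q(0) = 1
q′(0) = 0
q′′(0) = -1/4
q′′′(0) = 3/8
q^(4)(0) = -5/8
Then c_k = q^(k)(0)/k! gives each Taylor coefficient.

-5*x^4/192 + x^3/16 - x^2/8 + 1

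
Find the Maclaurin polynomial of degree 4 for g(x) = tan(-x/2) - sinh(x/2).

Expand each term separately and add.
g(0) = 0
g′(0) = -1
g′′(0) = 0
g′′′(0) = -3/8
g^(4)(0) = 0
Dividing each by k! gives the coefficients c_0, ..., c_4.

-x^3/16 - x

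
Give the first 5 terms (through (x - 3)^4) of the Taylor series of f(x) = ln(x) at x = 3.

-(x - 3)^4/324 + (x - 3)^3/81 - (x - 3)^2/18 + (x - 3)/3 + ln(3)

Differentiate repeatedly and evaluate at the center.
f(3) = ln(3)
f′(3) = 1/3
f′′(3) = -1/9
f′′′(3) = 2/27
f^(4)(3) = -2/27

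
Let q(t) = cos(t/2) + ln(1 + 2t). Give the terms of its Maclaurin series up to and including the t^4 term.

Expand each term separately and add.
q(0) = 1
q′(0) = 2
q′′(0) = -17/4
q′′′(0) = 16
q^(4)(0) = -1535/16
Then c_k = q^(k)(0)/k! gives each Taylor coefficient.

-1535*t^4/384 + 8*t^3/3 - 17*t^2/8 + 2*t + 1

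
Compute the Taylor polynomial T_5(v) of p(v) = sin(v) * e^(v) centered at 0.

-v^5/30 + v^3/3 + v^2 + v

Write out both Maclaurin series and multiply, keeping only the needed powers.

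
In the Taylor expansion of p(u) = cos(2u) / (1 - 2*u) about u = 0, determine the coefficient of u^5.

Multiply the numerator's expansion by the denominator's geometric series.
[u^0] = 1;  [u^1] = 2;  [u^2] = 2;  [u^3] = 4;  [u^4] = 26/3;  [u^5] = 52/3.

52/3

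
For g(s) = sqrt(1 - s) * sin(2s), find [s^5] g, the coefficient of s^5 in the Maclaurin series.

341/960

Multiply the two series term by term and collect like powers.
[s^0] = 0;  [s^1] = 2;  [s^2] = -1;  [s^3] = -19/12;  [s^4] = 13/24;  [s^5] = 341/960.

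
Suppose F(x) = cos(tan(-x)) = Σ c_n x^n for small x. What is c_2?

Plug the Maclaurin series of the inner function into that of the outer and collect terms.
F(0) = 1
F′(0) = 0
F′′(0) = -1
So c_2 = F′′(0)/2! = -1/2.

-1/2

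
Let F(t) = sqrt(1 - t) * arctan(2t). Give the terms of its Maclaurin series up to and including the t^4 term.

29*t^4/24 - 35*t^3/12 - t^2 + 2*t

Write out both Maclaurin series and multiply, keeping only the needed powers.
[t^0] = 0;  [t^1] = 2;  [t^2] = -1;  [t^3] = -35/12;  [t^4] = 29/24.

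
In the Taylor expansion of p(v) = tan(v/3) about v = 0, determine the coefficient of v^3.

Apply the Taylor formula c_k = f^(k)(a)/k!.

1/81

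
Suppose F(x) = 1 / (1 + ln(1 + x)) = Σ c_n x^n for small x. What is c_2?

3/2

Expand as Σ (-1)^k u^k with u equal to the inner function's series.
F(0) = 1
F′(0) = -1
F′′(0) = 3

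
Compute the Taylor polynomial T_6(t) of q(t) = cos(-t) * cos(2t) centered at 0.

Write out both Maclaurin series and multiply, keeping only the needed powers.
q(0) = 1
q′(0) = 0
q′′(0) = -5
q′′′(0) = 0
q^(4)(0) = 41
q^(5)(0) = 0
q^(6)(0) = -365
Dividing each by k! gives the coefficients c_0, ..., c_6.

-73*t^6/144 + 41*t^4/24 - 5*t^2/2 + 1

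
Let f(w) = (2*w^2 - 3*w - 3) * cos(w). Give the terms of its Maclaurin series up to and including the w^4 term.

-9*w^4/8 + 3*w^3/2 + 7*w^2/2 - 3*w - 3

Shift and add copies of the series according to the polynomial's terms.
[w^0] = -3;  [w^1] = -3;  [w^2] = 7/2;  [w^3] = 3/2;  [w^4] = -9/8.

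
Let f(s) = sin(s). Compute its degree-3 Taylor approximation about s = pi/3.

f(pi/3) = sqrt(3)/2
f′(pi/3) = 1/2
f′′(pi/3) = -sqrt(3)/2
f′′′(pi/3) = -1/2

-(s - pi/3)^3/12 - sqrt(3)*(s - pi/3)^2/4 + (s - pi/3)/2 + sqrt(3)/2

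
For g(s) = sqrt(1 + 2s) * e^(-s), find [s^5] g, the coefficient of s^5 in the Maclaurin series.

28/15

Take the Cauchy product of the two expansions.
g(0) = 1
g′(0) = 0
g′′(0) = -2
g′′′(0) = 8
g^(4)(0) = -36
g^(5)(0) = 224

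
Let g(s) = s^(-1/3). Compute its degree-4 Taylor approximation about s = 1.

Compute the successive derivatives at the expansion point and divide by k!.
g(1) = 1
g′(1) = -1/3
g′′(1) = 4/9
g′′′(1) = -28/27
g^(4)(1) = 280/81

35*(s - 1)^4/243 - 14*(s - 1)^3/81 + 2*(s - 1)^2/9 - (s - 1)/3 + 1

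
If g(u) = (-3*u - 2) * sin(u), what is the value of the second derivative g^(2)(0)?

Distribute the polynomial across the series and collect like powers.
The coefficient of u^2 in the expansion is -3, so g′′(0) = 2! * (-3) = -6.

-6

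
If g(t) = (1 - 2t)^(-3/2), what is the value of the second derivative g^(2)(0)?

Use the known series and substitute for the argument.
From the series, [t^2] g = 15/2; multiply by 2! = 2 to get 15.

15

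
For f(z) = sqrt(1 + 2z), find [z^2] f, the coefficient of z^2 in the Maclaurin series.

-1/2

Differentiate repeatedly and evaluate at the center.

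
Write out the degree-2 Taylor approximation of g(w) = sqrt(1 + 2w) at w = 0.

-w^2/2 + w + 1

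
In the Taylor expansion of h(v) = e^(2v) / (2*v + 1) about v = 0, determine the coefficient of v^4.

Use 1/(1 - r) = Σ r^k on the denominator, then take the Cauchy product.
[v^0] = 1;  [v^1] = 0;  [v^2] = 2;  [v^3] = -8/3;  [v^4] = 6.
So c_4 = h^(4)(0)/4! = 6.

6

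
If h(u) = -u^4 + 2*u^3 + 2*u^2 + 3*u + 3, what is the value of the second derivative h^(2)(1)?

4

The coefficient of (u - 1)^2 in the expansion is 2, so h′′(1) = 2! * (2) = 4.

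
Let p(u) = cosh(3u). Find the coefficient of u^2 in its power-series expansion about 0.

9/2

Differentiate repeatedly and evaluate at the center.
[u^0] = 1;  [u^1] = 0;  [u^2] = 9/2.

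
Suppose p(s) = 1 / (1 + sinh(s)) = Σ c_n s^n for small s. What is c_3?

Use the geometric series for the reciprocal, then substitute.
p(0) = 1
p′(0) = -1
p′′(0) = 2
p′′′(0) = -7
Then c_k = p^(k)(0)/k! gives each Taylor coefficient.

-7/6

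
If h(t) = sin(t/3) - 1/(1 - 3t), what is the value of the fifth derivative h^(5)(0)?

Combine the two series term by term.
The coefficient of t^5 in the expansion is -7085879/29160, so h^(5)(0) = 5! * (-7085879/29160) = -7085879/243.

-7085879/243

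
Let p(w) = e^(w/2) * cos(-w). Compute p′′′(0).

Expand each factor separately, then convolve coefficients.
The coefficient of w^3 in the expansion is -11/48, so p′′′(0) = 3! * (-11/48) = -11/8.

-11/8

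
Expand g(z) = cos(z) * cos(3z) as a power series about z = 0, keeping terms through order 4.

Take the Cauchy product of the two expansions.
g(0) = 1
g′(0) = 0
g′′(0) = -10
g′′′(0) = 0
g^(4)(0) = 136
Then c_k = g^(k)(0)/k! gives each Taylor coefficient.

17*z^4/3 - 5*z^2 + 1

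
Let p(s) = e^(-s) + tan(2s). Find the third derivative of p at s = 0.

Expand each term separately and add.
The coefficient of s^3 in the expansion is 5/2, so p′′′(0) = 3! * (5/2) = 15.

15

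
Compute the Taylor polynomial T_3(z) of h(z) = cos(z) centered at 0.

h(0) = 1
h′(0) = 0
h′′(0) = -1
h′′′(0) = 0

1 - z^2/2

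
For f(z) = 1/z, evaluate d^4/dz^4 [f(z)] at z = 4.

3/128

The coefficient of (z - 4)^4 in the expansion is 1/1024, so f^(4)(4) = 4! * (1/1024) = 3/128.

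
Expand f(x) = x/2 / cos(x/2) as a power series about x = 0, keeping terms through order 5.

5*x^5/768 + x^3/16 + x/2

Divide the numerator series by the denominator series (power-series long division).
f(0) = 0
f′(0) = 1/2
f′′(0) = 0
f′′′(0) = 3/8
f^(4)(0) = 0
f^(5)(0) = 25/32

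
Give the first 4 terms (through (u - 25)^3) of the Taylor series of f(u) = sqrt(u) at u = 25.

f(25) = 5
f′(25) = 1/10
f′′(25) = -1/500
f′′′(25) = 3/25000
The Taylor polynomial is Σ f^(k)(25)/k! · (u - 25)^k.

(u - 25)^3/50000 - (u - 25)^2/1000 + (u - 25)/10 + 5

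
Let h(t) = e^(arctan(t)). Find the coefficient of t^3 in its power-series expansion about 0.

-1/6

Compose series: expand the inner function first, then feed it into the outer expansion.
h(0) = 1
h′(0) = 1
h′′(0) = 1
h′′′(0) = -1
The Taylor polynomial is Σ h^(k)(0)/k! · t^k.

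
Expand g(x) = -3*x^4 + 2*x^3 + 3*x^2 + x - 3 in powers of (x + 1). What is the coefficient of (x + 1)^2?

g(-1) = -6
g′(-1) = 13
g′′(-1) = -42
Then c_k = g^(k)(-1)/k! gives each Taylor coefficient.

-21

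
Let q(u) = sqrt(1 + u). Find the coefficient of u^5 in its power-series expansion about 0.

c_5 = q^(5)(0)/5! = 7/256.

7/256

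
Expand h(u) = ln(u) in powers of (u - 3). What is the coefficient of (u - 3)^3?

1/81

Apply the Taylor formula c_k = f^(k)(a)/k!.
[(u - 3)^0] = ln(3);  [(u - 3)^1] = 1/3;  [(u - 3)^2] = -1/18;  [(u - 3)^3] = 1/81.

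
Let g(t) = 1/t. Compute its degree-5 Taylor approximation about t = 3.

g(3) = 1/3
g′(3) = -1/9
g′′(3) = 2/27
g′′′(3) = -2/27
g^(4)(3) = 8/81
g^(5)(3) = -40/243

-(t - 3)^5/729 + (t - 3)^4/243 - (t - 3)^3/81 + (t - 3)^2/27 - (t - 3)/9 + 1/3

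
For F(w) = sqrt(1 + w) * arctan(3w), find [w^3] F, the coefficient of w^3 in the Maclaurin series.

-75/8

Write out both Maclaurin series and multiply, keeping only the needed powers.
F(0) = 0
F′(0) = 3
F′′(0) = 3
F′′′(0) = -225/4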